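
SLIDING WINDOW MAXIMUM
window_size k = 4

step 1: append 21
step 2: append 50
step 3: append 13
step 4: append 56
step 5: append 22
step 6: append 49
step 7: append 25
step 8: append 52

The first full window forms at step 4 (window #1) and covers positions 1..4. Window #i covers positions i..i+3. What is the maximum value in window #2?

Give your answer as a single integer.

step 1: append 21 -> window=[21] (not full yet)
step 2: append 50 -> window=[21, 50] (not full yet)
step 3: append 13 -> window=[21, 50, 13] (not full yet)
step 4: append 56 -> window=[21, 50, 13, 56] -> max=56
step 5: append 22 -> window=[50, 13, 56, 22] -> max=56
Window #2 max = 56

Answer: 56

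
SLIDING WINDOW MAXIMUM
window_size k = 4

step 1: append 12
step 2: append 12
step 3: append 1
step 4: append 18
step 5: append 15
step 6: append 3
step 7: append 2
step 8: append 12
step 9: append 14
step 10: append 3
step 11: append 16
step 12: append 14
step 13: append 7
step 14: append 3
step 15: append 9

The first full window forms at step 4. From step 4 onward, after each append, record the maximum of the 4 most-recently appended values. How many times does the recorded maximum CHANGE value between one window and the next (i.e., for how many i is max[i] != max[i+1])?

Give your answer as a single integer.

Answer: 4

Derivation:
step 1: append 12 -> window=[12] (not full yet)
step 2: append 12 -> window=[12, 12] (not full yet)
step 3: append 1 -> window=[12, 12, 1] (not full yet)
step 4: append 18 -> window=[12, 12, 1, 18] -> max=18
step 5: append 15 -> window=[12, 1, 18, 15] -> max=18
step 6: append 3 -> window=[1, 18, 15, 3] -> max=18
step 7: append 2 -> window=[18, 15, 3, 2] -> max=18
step 8: append 12 -> window=[15, 3, 2, 12] -> max=15
step 9: append 14 -> window=[3, 2, 12, 14] -> max=14
step 10: append 3 -> window=[2, 12, 14, 3] -> max=14
step 11: append 16 -> window=[12, 14, 3, 16] -> max=16
step 12: append 14 -> window=[14, 3, 16, 14] -> max=16
step 13: append 7 -> window=[3, 16, 14, 7] -> max=16
step 14: append 3 -> window=[16, 14, 7, 3] -> max=16
step 15: append 9 -> window=[14, 7, 3, 9] -> max=14
Recorded maximums: 18 18 18 18 15 14 14 16 16 16 16 14
Changes between consecutive maximums: 4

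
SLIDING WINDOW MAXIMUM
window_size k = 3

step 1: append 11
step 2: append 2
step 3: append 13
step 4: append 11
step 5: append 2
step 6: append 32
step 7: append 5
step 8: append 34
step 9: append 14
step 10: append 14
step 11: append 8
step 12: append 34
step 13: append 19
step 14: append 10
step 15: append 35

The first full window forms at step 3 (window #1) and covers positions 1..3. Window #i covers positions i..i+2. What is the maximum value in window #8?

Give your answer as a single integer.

Answer: 34

Derivation:
step 1: append 11 -> window=[11] (not full yet)
step 2: append 2 -> window=[11, 2] (not full yet)
step 3: append 13 -> window=[11, 2, 13] -> max=13
step 4: append 11 -> window=[2, 13, 11] -> max=13
step 5: append 2 -> window=[13, 11, 2] -> max=13
step 6: append 32 -> window=[11, 2, 32] -> max=32
step 7: append 5 -> window=[2, 32, 5] -> max=32
step 8: append 34 -> window=[32, 5, 34] -> max=34
step 9: append 14 -> window=[5, 34, 14] -> max=34
step 10: append 14 -> window=[34, 14, 14] -> max=34
Window #8 max = 34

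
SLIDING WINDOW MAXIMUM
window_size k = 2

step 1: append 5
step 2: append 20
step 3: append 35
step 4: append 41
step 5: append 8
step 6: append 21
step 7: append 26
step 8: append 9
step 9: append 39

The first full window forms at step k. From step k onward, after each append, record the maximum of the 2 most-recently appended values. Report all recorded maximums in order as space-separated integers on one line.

Answer: 20 35 41 41 21 26 26 39

Derivation:
step 1: append 5 -> window=[5] (not full yet)
step 2: append 20 -> window=[5, 20] -> max=20
step 3: append 35 -> window=[20, 35] -> max=35
step 4: append 41 -> window=[35, 41] -> max=41
step 5: append 8 -> window=[41, 8] -> max=41
step 6: append 21 -> window=[8, 21] -> max=21
step 7: append 26 -> window=[21, 26] -> max=26
step 8: append 9 -> window=[26, 9] -> max=26
step 9: append 39 -> window=[9, 39] -> max=39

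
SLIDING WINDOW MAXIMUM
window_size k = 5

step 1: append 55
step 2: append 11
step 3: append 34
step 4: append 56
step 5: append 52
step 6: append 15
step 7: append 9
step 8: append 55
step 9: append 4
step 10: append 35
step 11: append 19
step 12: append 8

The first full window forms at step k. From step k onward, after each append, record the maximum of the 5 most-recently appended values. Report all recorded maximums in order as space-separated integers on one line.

Answer: 56 56 56 56 55 55 55 55

Derivation:
step 1: append 55 -> window=[55] (not full yet)
step 2: append 11 -> window=[55, 11] (not full yet)
step 3: append 34 -> window=[55, 11, 34] (not full yet)
step 4: append 56 -> window=[55, 11, 34, 56] (not full yet)
step 5: append 52 -> window=[55, 11, 34, 56, 52] -> max=56
step 6: append 15 -> window=[11, 34, 56, 52, 15] -> max=56
step 7: append 9 -> window=[34, 56, 52, 15, 9] -> max=56
step 8: append 55 -> window=[56, 52, 15, 9, 55] -> max=56
step 9: append 4 -> window=[52, 15, 9, 55, 4] -> max=55
step 10: append 35 -> window=[15, 9, 55, 4, 35] -> max=55
step 11: append 19 -> window=[9, 55, 4, 35, 19] -> max=55
step 12: append 8 -> window=[55, 4, 35, 19, 8] -> max=55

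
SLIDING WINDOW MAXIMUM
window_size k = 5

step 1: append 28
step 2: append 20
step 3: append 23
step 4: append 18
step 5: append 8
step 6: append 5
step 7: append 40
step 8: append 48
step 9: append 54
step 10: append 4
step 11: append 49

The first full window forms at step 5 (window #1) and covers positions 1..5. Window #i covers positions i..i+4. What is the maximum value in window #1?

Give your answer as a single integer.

Answer: 28

Derivation:
step 1: append 28 -> window=[28] (not full yet)
step 2: append 20 -> window=[28, 20] (not full yet)
step 3: append 23 -> window=[28, 20, 23] (not full yet)
step 4: append 18 -> window=[28, 20, 23, 18] (not full yet)
step 5: append 8 -> window=[28, 20, 23, 18, 8] -> max=28
Window #1 max = 28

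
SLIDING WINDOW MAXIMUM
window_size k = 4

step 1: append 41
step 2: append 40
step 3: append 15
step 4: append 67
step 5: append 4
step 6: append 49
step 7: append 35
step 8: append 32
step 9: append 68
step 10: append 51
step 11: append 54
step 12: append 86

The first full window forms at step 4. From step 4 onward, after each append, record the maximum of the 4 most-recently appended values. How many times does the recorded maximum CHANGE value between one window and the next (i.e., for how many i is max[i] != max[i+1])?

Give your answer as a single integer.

Answer: 3

Derivation:
step 1: append 41 -> window=[41] (not full yet)
step 2: append 40 -> window=[41, 40] (not full yet)
step 3: append 15 -> window=[41, 40, 15] (not full yet)
step 4: append 67 -> window=[41, 40, 15, 67] -> max=67
step 5: append 4 -> window=[40, 15, 67, 4] -> max=67
step 6: append 49 -> window=[15, 67, 4, 49] -> max=67
step 7: append 35 -> window=[67, 4, 49, 35] -> max=67
step 8: append 32 -> window=[4, 49, 35, 32] -> max=49
step 9: append 68 -> window=[49, 35, 32, 68] -> max=68
step 10: append 51 -> window=[35, 32, 68, 51] -> max=68
step 11: append 54 -> window=[32, 68, 51, 54] -> max=68
step 12: append 86 -> window=[68, 51, 54, 86] -> max=86
Recorded maximums: 67 67 67 67 49 68 68 68 86
Changes between consecutive maximums: 3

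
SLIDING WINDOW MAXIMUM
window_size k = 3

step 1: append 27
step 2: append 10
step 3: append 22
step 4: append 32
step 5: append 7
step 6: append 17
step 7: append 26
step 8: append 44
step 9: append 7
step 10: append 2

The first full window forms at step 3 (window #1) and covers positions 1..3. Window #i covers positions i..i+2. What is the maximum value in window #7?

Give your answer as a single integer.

step 1: append 27 -> window=[27] (not full yet)
step 2: append 10 -> window=[27, 10] (not full yet)
step 3: append 22 -> window=[27, 10, 22] -> max=27
step 4: append 32 -> window=[10, 22, 32] -> max=32
step 5: append 7 -> window=[22, 32, 7] -> max=32
step 6: append 17 -> window=[32, 7, 17] -> max=32
step 7: append 26 -> window=[7, 17, 26] -> max=26
step 8: append 44 -> window=[17, 26, 44] -> max=44
step 9: append 7 -> window=[26, 44, 7] -> max=44
Window #7 max = 44

Answer: 44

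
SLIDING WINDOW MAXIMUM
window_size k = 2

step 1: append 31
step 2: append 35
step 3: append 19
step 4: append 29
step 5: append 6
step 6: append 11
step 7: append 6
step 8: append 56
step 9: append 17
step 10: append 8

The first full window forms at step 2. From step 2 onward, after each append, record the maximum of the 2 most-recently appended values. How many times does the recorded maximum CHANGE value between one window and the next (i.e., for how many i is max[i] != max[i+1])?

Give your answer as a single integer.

step 1: append 31 -> window=[31] (not full yet)
step 2: append 35 -> window=[31, 35] -> max=35
step 3: append 19 -> window=[35, 19] -> max=35
step 4: append 29 -> window=[19, 29] -> max=29
step 5: append 6 -> window=[29, 6] -> max=29
step 6: append 11 -> window=[6, 11] -> max=11
step 7: append 6 -> window=[11, 6] -> max=11
step 8: append 56 -> window=[6, 56] -> max=56
step 9: append 17 -> window=[56, 17] -> max=56
step 10: append 8 -> window=[17, 8] -> max=17
Recorded maximums: 35 35 29 29 11 11 56 56 17
Changes between consecutive maximums: 4

Answer: 4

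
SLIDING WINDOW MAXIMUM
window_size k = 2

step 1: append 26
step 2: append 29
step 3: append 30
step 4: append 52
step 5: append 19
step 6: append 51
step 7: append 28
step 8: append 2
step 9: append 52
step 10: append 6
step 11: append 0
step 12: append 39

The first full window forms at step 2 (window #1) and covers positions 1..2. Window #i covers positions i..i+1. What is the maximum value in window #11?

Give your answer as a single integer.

step 1: append 26 -> window=[26] (not full yet)
step 2: append 29 -> window=[26, 29] -> max=29
step 3: append 30 -> window=[29, 30] -> max=30
step 4: append 52 -> window=[30, 52] -> max=52
step 5: append 19 -> window=[52, 19] -> max=52
step 6: append 51 -> window=[19, 51] -> max=51
step 7: append 28 -> window=[51, 28] -> max=51
step 8: append 2 -> window=[28, 2] -> max=28
step 9: append 52 -> window=[2, 52] -> max=52
step 10: append 6 -> window=[52, 6] -> max=52
step 11: append 0 -> window=[6, 0] -> max=6
step 12: append 39 -> window=[0, 39] -> max=39
Window #11 max = 39

Answer: 39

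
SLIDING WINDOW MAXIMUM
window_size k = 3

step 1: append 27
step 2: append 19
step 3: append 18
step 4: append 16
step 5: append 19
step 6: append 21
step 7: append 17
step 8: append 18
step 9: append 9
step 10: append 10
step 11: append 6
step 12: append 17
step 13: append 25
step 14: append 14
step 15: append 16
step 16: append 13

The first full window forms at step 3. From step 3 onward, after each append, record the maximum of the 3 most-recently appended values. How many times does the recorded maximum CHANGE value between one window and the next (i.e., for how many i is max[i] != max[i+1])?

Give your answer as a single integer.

Answer: 7

Derivation:
step 1: append 27 -> window=[27] (not full yet)
step 2: append 19 -> window=[27, 19] (not full yet)
step 3: append 18 -> window=[27, 19, 18] -> max=27
step 4: append 16 -> window=[19, 18, 16] -> max=19
step 5: append 19 -> window=[18, 16, 19] -> max=19
step 6: append 21 -> window=[16, 19, 21] -> max=21
step 7: append 17 -> window=[19, 21, 17] -> max=21
step 8: append 18 -> window=[21, 17, 18] -> max=21
step 9: append 9 -> window=[17, 18, 9] -> max=18
step 10: append 10 -> window=[18, 9, 10] -> max=18
step 11: append 6 -> window=[9, 10, 6] -> max=10
step 12: append 17 -> window=[10, 6, 17] -> max=17
step 13: append 25 -> window=[6, 17, 25] -> max=25
step 14: append 14 -> window=[17, 25, 14] -> max=25
step 15: append 16 -> window=[25, 14, 16] -> max=25
step 16: append 13 -> window=[14, 16, 13] -> max=16
Recorded maximums: 27 19 19 21 21 21 18 18 10 17 25 25 25 16
Changes between consecutive maximums: 7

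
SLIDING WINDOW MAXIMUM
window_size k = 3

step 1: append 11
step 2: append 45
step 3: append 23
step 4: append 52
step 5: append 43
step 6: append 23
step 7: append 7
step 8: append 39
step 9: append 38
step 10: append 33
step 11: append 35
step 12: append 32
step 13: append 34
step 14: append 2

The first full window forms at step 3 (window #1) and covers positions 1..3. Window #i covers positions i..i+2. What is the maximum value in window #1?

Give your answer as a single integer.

Answer: 45

Derivation:
step 1: append 11 -> window=[11] (not full yet)
step 2: append 45 -> window=[11, 45] (not full yet)
step 3: append 23 -> window=[11, 45, 23] -> max=45
Window #1 max = 45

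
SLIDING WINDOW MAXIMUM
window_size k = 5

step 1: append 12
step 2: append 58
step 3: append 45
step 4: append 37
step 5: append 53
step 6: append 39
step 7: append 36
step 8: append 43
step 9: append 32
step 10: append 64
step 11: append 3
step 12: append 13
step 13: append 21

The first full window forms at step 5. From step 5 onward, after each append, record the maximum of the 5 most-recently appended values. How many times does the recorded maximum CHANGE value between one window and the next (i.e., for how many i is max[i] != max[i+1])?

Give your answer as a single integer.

step 1: append 12 -> window=[12] (not full yet)
step 2: append 58 -> window=[12, 58] (not full yet)
step 3: append 45 -> window=[12, 58, 45] (not full yet)
step 4: append 37 -> window=[12, 58, 45, 37] (not full yet)
step 5: append 53 -> window=[12, 58, 45, 37, 53] -> max=58
step 6: append 39 -> window=[58, 45, 37, 53, 39] -> max=58
step 7: append 36 -> window=[45, 37, 53, 39, 36] -> max=53
step 8: append 43 -> window=[37, 53, 39, 36, 43] -> max=53
step 9: append 32 -> window=[53, 39, 36, 43, 32] -> max=53
step 10: append 64 -> window=[39, 36, 43, 32, 64] -> max=64
step 11: append 3 -> window=[36, 43, 32, 64, 3] -> max=64
step 12: append 13 -> window=[43, 32, 64, 3, 13] -> max=64
step 13: append 21 -> window=[32, 64, 3, 13, 21] -> max=64
Recorded maximums: 58 58 53 53 53 64 64 64 64
Changes between consecutive maximums: 2

Answer: 2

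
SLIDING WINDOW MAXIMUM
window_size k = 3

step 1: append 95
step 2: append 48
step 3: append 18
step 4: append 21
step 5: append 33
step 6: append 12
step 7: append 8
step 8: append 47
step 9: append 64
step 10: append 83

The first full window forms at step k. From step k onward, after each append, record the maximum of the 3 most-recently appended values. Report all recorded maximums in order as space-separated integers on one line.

step 1: append 95 -> window=[95] (not full yet)
step 2: append 48 -> window=[95, 48] (not full yet)
step 3: append 18 -> window=[95, 48, 18] -> max=95
step 4: append 21 -> window=[48, 18, 21] -> max=48
step 5: append 33 -> window=[18, 21, 33] -> max=33
step 6: append 12 -> window=[21, 33, 12] -> max=33
step 7: append 8 -> window=[33, 12, 8] -> max=33
step 8: append 47 -> window=[12, 8, 47] -> max=47
step 9: append 64 -> window=[8, 47, 64] -> max=64
step 10: append 83 -> window=[47, 64, 83] -> max=83

Answer: 95 48 33 33 33 47 64 83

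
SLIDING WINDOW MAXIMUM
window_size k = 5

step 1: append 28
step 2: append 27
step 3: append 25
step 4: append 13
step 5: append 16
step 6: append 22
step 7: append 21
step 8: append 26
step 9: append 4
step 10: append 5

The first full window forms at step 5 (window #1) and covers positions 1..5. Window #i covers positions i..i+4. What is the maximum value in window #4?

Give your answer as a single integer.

Answer: 26

Derivation:
step 1: append 28 -> window=[28] (not full yet)
step 2: append 27 -> window=[28, 27] (not full yet)
step 3: append 25 -> window=[28, 27, 25] (not full yet)
step 4: append 13 -> window=[28, 27, 25, 13] (not full yet)
step 5: append 16 -> window=[28, 27, 25, 13, 16] -> max=28
step 6: append 22 -> window=[27, 25, 13, 16, 22] -> max=27
step 7: append 21 -> window=[25, 13, 16, 22, 21] -> max=25
step 8: append 26 -> window=[13, 16, 22, 21, 26] -> max=26
Window #4 max = 26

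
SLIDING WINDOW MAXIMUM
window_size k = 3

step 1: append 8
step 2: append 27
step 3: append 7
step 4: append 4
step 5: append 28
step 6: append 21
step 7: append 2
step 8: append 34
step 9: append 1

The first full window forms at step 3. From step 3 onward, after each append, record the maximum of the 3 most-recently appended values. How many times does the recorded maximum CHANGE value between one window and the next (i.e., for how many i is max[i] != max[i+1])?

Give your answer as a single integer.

step 1: append 8 -> window=[8] (not full yet)
step 2: append 27 -> window=[8, 27] (not full yet)
step 3: append 7 -> window=[8, 27, 7] -> max=27
step 4: append 4 -> window=[27, 7, 4] -> max=27
step 5: append 28 -> window=[7, 4, 28] -> max=28
step 6: append 21 -> window=[4, 28, 21] -> max=28
step 7: append 2 -> window=[28, 21, 2] -> max=28
step 8: append 34 -> window=[21, 2, 34] -> max=34
step 9: append 1 -> window=[2, 34, 1] -> max=34
Recorded maximums: 27 27 28 28 28 34 34
Changes between consecutive maximums: 2

Answer: 2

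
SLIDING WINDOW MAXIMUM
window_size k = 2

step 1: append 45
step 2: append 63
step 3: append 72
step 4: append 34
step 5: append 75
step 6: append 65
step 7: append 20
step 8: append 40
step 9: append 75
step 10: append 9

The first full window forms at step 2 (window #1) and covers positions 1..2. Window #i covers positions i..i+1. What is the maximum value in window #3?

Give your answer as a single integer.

step 1: append 45 -> window=[45] (not full yet)
step 2: append 63 -> window=[45, 63] -> max=63
step 3: append 72 -> window=[63, 72] -> max=72
step 4: append 34 -> window=[72, 34] -> max=72
Window #3 max = 72

Answer: 72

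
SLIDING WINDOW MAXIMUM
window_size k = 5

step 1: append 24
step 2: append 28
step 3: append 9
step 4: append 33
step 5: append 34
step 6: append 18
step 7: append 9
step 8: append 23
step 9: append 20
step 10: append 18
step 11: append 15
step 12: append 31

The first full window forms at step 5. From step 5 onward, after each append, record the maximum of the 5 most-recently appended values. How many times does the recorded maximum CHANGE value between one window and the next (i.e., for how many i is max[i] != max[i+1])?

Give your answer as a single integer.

Answer: 2

Derivation:
step 1: append 24 -> window=[24] (not full yet)
step 2: append 28 -> window=[24, 28] (not full yet)
step 3: append 9 -> window=[24, 28, 9] (not full yet)
step 4: append 33 -> window=[24, 28, 9, 33] (not full yet)
step 5: append 34 -> window=[24, 28, 9, 33, 34] -> max=34
step 6: append 18 -> window=[28, 9, 33, 34, 18] -> max=34
step 7: append 9 -> window=[9, 33, 34, 18, 9] -> max=34
step 8: append 23 -> window=[33, 34, 18, 9, 23] -> max=34
step 9: append 20 -> window=[34, 18, 9, 23, 20] -> max=34
step 10: append 18 -> window=[18, 9, 23, 20, 18] -> max=23
step 11: append 15 -> window=[9, 23, 20, 18, 15] -> max=23
step 12: append 31 -> window=[23, 20, 18, 15, 31] -> max=31
Recorded maximums: 34 34 34 34 34 23 23 31
Changes between consecutive maximums: 2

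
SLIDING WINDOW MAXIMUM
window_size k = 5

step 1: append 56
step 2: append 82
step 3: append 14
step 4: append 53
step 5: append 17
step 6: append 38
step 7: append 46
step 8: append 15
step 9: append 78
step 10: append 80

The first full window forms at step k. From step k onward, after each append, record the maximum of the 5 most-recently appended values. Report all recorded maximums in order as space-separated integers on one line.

Answer: 82 82 53 53 78 80

Derivation:
step 1: append 56 -> window=[56] (not full yet)
step 2: append 82 -> window=[56, 82] (not full yet)
step 3: append 14 -> window=[56, 82, 14] (not full yet)
step 4: append 53 -> window=[56, 82, 14, 53] (not full yet)
step 5: append 17 -> window=[56, 82, 14, 53, 17] -> max=82
step 6: append 38 -> window=[82, 14, 53, 17, 38] -> max=82
step 7: append 46 -> window=[14, 53, 17, 38, 46] -> max=53
step 8: append 15 -> window=[53, 17, 38, 46, 15] -> max=53
step 9: append 78 -> window=[17, 38, 46, 15, 78] -> max=78
step 10: append 80 -> window=[38, 46, 15, 78, 80] -> max=80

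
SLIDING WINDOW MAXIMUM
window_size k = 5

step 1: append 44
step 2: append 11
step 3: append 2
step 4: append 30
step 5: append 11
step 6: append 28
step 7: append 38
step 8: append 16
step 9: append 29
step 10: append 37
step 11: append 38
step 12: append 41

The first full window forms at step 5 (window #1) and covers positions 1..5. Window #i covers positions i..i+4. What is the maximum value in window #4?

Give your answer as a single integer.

Answer: 38

Derivation:
step 1: append 44 -> window=[44] (not full yet)
step 2: append 11 -> window=[44, 11] (not full yet)
step 3: append 2 -> window=[44, 11, 2] (not full yet)
step 4: append 30 -> window=[44, 11, 2, 30] (not full yet)
step 5: append 11 -> window=[44, 11, 2, 30, 11] -> max=44
step 6: append 28 -> window=[11, 2, 30, 11, 28] -> max=30
step 7: append 38 -> window=[2, 30, 11, 28, 38] -> max=38
step 8: append 16 -> window=[30, 11, 28, 38, 16] -> max=38
Window #4 max = 38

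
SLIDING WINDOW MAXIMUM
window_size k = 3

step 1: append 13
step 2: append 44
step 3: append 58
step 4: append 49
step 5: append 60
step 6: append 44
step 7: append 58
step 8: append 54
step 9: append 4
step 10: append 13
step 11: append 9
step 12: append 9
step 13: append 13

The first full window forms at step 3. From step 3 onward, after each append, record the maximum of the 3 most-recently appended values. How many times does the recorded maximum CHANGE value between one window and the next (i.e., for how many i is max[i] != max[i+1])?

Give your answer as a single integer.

step 1: append 13 -> window=[13] (not full yet)
step 2: append 44 -> window=[13, 44] (not full yet)
step 3: append 58 -> window=[13, 44, 58] -> max=58
step 4: append 49 -> window=[44, 58, 49] -> max=58
step 5: append 60 -> window=[58, 49, 60] -> max=60
step 6: append 44 -> window=[49, 60, 44] -> max=60
step 7: append 58 -> window=[60, 44, 58] -> max=60
step 8: append 54 -> window=[44, 58, 54] -> max=58
step 9: append 4 -> window=[58, 54, 4] -> max=58
step 10: append 13 -> window=[54, 4, 13] -> max=54
step 11: append 9 -> window=[4, 13, 9] -> max=13
step 12: append 9 -> window=[13, 9, 9] -> max=13
step 13: append 13 -> window=[9, 9, 13] -> max=13
Recorded maximums: 58 58 60 60 60 58 58 54 13 13 13
Changes between consecutive maximums: 4

Answer: 4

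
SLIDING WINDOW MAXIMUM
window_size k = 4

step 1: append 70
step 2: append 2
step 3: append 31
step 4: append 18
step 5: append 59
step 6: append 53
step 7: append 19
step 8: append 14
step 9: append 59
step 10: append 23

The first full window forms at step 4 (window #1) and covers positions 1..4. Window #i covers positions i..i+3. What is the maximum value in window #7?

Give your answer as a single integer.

step 1: append 70 -> window=[70] (not full yet)
step 2: append 2 -> window=[70, 2] (not full yet)
step 3: append 31 -> window=[70, 2, 31] (not full yet)
step 4: append 18 -> window=[70, 2, 31, 18] -> max=70
step 5: append 59 -> window=[2, 31, 18, 59] -> max=59
step 6: append 53 -> window=[31, 18, 59, 53] -> max=59
step 7: append 19 -> window=[18, 59, 53, 19] -> max=59
step 8: append 14 -> window=[59, 53, 19, 14] -> max=59
step 9: append 59 -> window=[53, 19, 14, 59] -> max=59
step 10: append 23 -> window=[19, 14, 59, 23] -> max=59
Window #7 max = 59

Answer: 59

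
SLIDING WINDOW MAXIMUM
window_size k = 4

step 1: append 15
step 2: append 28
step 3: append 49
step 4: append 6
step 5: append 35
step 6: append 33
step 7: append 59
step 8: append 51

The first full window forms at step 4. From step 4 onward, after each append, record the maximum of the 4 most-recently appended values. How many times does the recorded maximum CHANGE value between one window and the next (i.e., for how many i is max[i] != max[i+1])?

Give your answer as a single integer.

Answer: 1

Derivation:
step 1: append 15 -> window=[15] (not full yet)
step 2: append 28 -> window=[15, 28] (not full yet)
step 3: append 49 -> window=[15, 28, 49] (not full yet)
step 4: append 6 -> window=[15, 28, 49, 6] -> max=49
step 5: append 35 -> window=[28, 49, 6, 35] -> max=49
step 6: append 33 -> window=[49, 6, 35, 33] -> max=49
step 7: append 59 -> window=[6, 35, 33, 59] -> max=59
step 8: append 51 -> window=[35, 33, 59, 51] -> max=59
Recorded maximums: 49 49 49 59 59
Changes between consecutive maximums: 1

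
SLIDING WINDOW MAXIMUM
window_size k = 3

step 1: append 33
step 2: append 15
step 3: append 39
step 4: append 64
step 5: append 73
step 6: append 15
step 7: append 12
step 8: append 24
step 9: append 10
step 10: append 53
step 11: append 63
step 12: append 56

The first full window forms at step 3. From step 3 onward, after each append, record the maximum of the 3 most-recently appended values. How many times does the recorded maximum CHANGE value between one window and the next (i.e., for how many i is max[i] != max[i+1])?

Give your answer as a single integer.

Answer: 5

Derivation:
step 1: append 33 -> window=[33] (not full yet)
step 2: append 15 -> window=[33, 15] (not full yet)
step 3: append 39 -> window=[33, 15, 39] -> max=39
step 4: append 64 -> window=[15, 39, 64] -> max=64
step 5: append 73 -> window=[39, 64, 73] -> max=73
step 6: append 15 -> window=[64, 73, 15] -> max=73
step 7: append 12 -> window=[73, 15, 12] -> max=73
step 8: append 24 -> window=[15, 12, 24] -> max=24
step 9: append 10 -> window=[12, 24, 10] -> max=24
step 10: append 53 -> window=[24, 10, 53] -> max=53
step 11: append 63 -> window=[10, 53, 63] -> max=63
step 12: append 56 -> window=[53, 63, 56] -> max=63
Recorded maximums: 39 64 73 73 73 24 24 53 63 63
Changes between consecutive maximums: 5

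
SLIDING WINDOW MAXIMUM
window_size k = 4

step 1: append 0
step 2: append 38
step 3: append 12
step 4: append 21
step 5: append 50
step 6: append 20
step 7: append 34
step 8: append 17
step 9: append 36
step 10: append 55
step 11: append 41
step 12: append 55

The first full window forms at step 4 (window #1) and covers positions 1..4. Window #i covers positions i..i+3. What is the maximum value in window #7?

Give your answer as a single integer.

Answer: 55

Derivation:
step 1: append 0 -> window=[0] (not full yet)
step 2: append 38 -> window=[0, 38] (not full yet)
step 3: append 12 -> window=[0, 38, 12] (not full yet)
step 4: append 21 -> window=[0, 38, 12, 21] -> max=38
step 5: append 50 -> window=[38, 12, 21, 50] -> max=50
step 6: append 20 -> window=[12, 21, 50, 20] -> max=50
step 7: append 34 -> window=[21, 50, 20, 34] -> max=50
step 8: append 17 -> window=[50, 20, 34, 17] -> max=50
step 9: append 36 -> window=[20, 34, 17, 36] -> max=36
step 10: append 55 -> window=[34, 17, 36, 55] -> max=55
Window #7 max = 55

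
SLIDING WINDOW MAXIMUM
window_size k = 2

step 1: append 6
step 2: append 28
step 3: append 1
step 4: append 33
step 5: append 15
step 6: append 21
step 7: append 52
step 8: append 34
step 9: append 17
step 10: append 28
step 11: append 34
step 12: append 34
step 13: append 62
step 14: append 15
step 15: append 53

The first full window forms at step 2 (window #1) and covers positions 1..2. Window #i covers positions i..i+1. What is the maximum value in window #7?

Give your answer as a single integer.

step 1: append 6 -> window=[6] (not full yet)
step 2: append 28 -> window=[6, 28] -> max=28
step 3: append 1 -> window=[28, 1] -> max=28
step 4: append 33 -> window=[1, 33] -> max=33
step 5: append 15 -> window=[33, 15] -> max=33
step 6: append 21 -> window=[15, 21] -> max=21
step 7: append 52 -> window=[21, 52] -> max=52
step 8: append 34 -> window=[52, 34] -> max=52
Window #7 max = 52

Answer: 52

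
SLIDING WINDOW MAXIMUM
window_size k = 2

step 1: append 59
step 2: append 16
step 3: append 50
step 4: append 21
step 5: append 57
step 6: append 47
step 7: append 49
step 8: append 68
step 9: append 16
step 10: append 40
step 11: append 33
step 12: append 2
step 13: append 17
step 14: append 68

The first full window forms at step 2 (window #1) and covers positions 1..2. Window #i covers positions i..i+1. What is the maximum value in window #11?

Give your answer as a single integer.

Answer: 33

Derivation:
step 1: append 59 -> window=[59] (not full yet)
step 2: append 16 -> window=[59, 16] -> max=59
step 3: append 50 -> window=[16, 50] -> max=50
step 4: append 21 -> window=[50, 21] -> max=50
step 5: append 57 -> window=[21, 57] -> max=57
step 6: append 47 -> window=[57, 47] -> max=57
step 7: append 49 -> window=[47, 49] -> max=49
step 8: append 68 -> window=[49, 68] -> max=68
step 9: append 16 -> window=[68, 16] -> max=68
step 10: append 40 -> window=[16, 40] -> max=40
step 11: append 33 -> window=[40, 33] -> max=40
step 12: append 2 -> window=[33, 2] -> max=33
Window #11 max = 33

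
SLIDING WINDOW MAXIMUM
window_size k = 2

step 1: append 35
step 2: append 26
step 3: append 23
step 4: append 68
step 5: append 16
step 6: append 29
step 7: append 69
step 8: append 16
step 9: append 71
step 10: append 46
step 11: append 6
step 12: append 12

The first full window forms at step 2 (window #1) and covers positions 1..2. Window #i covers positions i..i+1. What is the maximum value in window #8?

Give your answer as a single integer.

Answer: 71

Derivation:
step 1: append 35 -> window=[35] (not full yet)
step 2: append 26 -> window=[35, 26] -> max=35
step 3: append 23 -> window=[26, 23] -> max=26
step 4: append 68 -> window=[23, 68] -> max=68
step 5: append 16 -> window=[68, 16] -> max=68
step 6: append 29 -> window=[16, 29] -> max=29
step 7: append 69 -> window=[29, 69] -> max=69
step 8: append 16 -> window=[69, 16] -> max=69
step 9: append 71 -> window=[16, 71] -> max=71
Window #8 max = 71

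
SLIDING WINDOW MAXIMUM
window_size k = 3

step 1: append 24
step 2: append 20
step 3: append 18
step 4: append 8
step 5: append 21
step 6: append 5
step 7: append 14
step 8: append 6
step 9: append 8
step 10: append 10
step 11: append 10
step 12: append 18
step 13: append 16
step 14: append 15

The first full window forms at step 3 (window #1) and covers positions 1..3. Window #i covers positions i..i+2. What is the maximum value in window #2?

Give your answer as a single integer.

Answer: 20

Derivation:
step 1: append 24 -> window=[24] (not full yet)
step 2: append 20 -> window=[24, 20] (not full yet)
step 3: append 18 -> window=[24, 20, 18] -> max=24
step 4: append 8 -> window=[20, 18, 8] -> max=20
Window #2 max = 20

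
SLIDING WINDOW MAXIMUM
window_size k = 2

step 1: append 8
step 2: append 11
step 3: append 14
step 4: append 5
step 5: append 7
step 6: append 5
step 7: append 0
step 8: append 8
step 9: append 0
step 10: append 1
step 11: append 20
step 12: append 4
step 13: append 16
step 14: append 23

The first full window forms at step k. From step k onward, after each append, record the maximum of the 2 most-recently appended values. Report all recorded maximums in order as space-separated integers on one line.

Answer: 11 14 14 7 7 5 8 8 1 20 20 16 23

Derivation:
step 1: append 8 -> window=[8] (not full yet)
step 2: append 11 -> window=[8, 11] -> max=11
step 3: append 14 -> window=[11, 14] -> max=14
step 4: append 5 -> window=[14, 5] -> max=14
step 5: append 7 -> window=[5, 7] -> max=7
step 6: append 5 -> window=[7, 5] -> max=7
step 7: append 0 -> window=[5, 0] -> max=5
step 8: append 8 -> window=[0, 8] -> max=8
step 9: append 0 -> window=[8, 0] -> max=8
step 10: append 1 -> window=[0, 1] -> max=1
step 11: append 20 -> window=[1, 20] -> max=20
step 12: append 4 -> window=[20, 4] -> max=20
step 13: append 16 -> window=[4, 16] -> max=16
step 14: append 23 -> window=[16, 23] -> max=23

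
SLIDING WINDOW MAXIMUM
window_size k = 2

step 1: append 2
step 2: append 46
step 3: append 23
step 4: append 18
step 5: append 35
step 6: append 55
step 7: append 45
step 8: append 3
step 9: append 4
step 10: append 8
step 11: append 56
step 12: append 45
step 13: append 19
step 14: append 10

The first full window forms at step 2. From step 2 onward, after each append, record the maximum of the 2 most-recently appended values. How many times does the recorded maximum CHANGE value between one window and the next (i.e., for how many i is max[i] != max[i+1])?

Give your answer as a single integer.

Answer: 9

Derivation:
step 1: append 2 -> window=[2] (not full yet)
step 2: append 46 -> window=[2, 46] -> max=46
step 3: append 23 -> window=[46, 23] -> max=46
step 4: append 18 -> window=[23, 18] -> max=23
step 5: append 35 -> window=[18, 35] -> max=35
step 6: append 55 -> window=[35, 55] -> max=55
step 7: append 45 -> window=[55, 45] -> max=55
step 8: append 3 -> window=[45, 3] -> max=45
step 9: append 4 -> window=[3, 4] -> max=4
step 10: append 8 -> window=[4, 8] -> max=8
step 11: append 56 -> window=[8, 56] -> max=56
step 12: append 45 -> window=[56, 45] -> max=56
step 13: append 19 -> window=[45, 19] -> max=45
step 14: append 10 -> window=[19, 10] -> max=19
Recorded maximums: 46 46 23 35 55 55 45 4 8 56 56 45 19
Changes between consecutive maximums: 9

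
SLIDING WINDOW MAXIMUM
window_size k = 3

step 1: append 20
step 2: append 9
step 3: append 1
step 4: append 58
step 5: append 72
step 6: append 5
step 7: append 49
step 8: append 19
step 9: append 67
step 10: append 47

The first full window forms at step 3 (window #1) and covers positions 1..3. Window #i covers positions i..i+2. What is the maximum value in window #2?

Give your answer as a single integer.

step 1: append 20 -> window=[20] (not full yet)
step 2: append 9 -> window=[20, 9] (not full yet)
step 3: append 1 -> window=[20, 9, 1] -> max=20
step 4: append 58 -> window=[9, 1, 58] -> max=58
Window #2 max = 58

Answer: 58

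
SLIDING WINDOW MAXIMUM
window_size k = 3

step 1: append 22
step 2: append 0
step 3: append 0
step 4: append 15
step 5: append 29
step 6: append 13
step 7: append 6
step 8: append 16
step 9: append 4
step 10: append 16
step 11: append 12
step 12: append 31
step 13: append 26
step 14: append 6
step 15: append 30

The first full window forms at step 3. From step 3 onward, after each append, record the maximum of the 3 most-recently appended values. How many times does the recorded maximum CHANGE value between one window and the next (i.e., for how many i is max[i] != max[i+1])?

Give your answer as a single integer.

step 1: append 22 -> window=[22] (not full yet)
step 2: append 0 -> window=[22, 0] (not full yet)
step 3: append 0 -> window=[22, 0, 0] -> max=22
step 4: append 15 -> window=[0, 0, 15] -> max=15
step 5: append 29 -> window=[0, 15, 29] -> max=29
step 6: append 13 -> window=[15, 29, 13] -> max=29
step 7: append 6 -> window=[29, 13, 6] -> max=29
step 8: append 16 -> window=[13, 6, 16] -> max=16
step 9: append 4 -> window=[6, 16, 4] -> max=16
step 10: append 16 -> window=[16, 4, 16] -> max=16
step 11: append 12 -> window=[4, 16, 12] -> max=16
step 12: append 31 -> window=[16, 12, 31] -> max=31
step 13: append 26 -> window=[12, 31, 26] -> max=31
step 14: append 6 -> window=[31, 26, 6] -> max=31
step 15: append 30 -> window=[26, 6, 30] -> max=30
Recorded maximums: 22 15 29 29 29 16 16 16 16 31 31 31 30
Changes between consecutive maximums: 5

Answer: 5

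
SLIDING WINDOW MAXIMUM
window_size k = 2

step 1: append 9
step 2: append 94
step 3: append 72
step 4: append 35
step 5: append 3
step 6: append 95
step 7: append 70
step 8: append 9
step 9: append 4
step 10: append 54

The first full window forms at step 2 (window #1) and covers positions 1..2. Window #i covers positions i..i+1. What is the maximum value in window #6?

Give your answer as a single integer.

Answer: 95

Derivation:
step 1: append 9 -> window=[9] (not full yet)
step 2: append 94 -> window=[9, 94] -> max=94
step 3: append 72 -> window=[94, 72] -> max=94
step 4: append 35 -> window=[72, 35] -> max=72
step 5: append 3 -> window=[35, 3] -> max=35
step 6: append 95 -> window=[3, 95] -> max=95
step 7: append 70 -> window=[95, 70] -> max=95
Window #6 max = 95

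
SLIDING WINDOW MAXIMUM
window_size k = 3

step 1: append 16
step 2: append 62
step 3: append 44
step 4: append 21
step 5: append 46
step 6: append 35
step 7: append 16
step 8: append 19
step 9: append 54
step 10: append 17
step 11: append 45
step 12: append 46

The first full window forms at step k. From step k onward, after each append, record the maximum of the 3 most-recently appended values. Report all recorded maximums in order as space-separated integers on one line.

Answer: 62 62 46 46 46 35 54 54 54 46

Derivation:
step 1: append 16 -> window=[16] (not full yet)
step 2: append 62 -> window=[16, 62] (not full yet)
step 3: append 44 -> window=[16, 62, 44] -> max=62
step 4: append 21 -> window=[62, 44, 21] -> max=62
step 5: append 46 -> window=[44, 21, 46] -> max=46
step 6: append 35 -> window=[21, 46, 35] -> max=46
step 7: append 16 -> window=[46, 35, 16] -> max=46
step 8: append 19 -> window=[35, 16, 19] -> max=35
step 9: append 54 -> window=[16, 19, 54] -> max=54
step 10: append 17 -> window=[19, 54, 17] -> max=54
step 11: append 45 -> window=[54, 17, 45] -> max=54
step 12: append 46 -> window=[17, 45, 46] -> max=46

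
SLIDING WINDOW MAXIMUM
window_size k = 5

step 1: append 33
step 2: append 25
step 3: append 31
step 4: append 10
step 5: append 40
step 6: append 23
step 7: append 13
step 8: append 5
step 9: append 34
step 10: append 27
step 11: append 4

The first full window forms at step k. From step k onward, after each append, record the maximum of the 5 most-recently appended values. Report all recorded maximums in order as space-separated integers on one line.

Answer: 40 40 40 40 40 34 34

Derivation:
step 1: append 33 -> window=[33] (not full yet)
step 2: append 25 -> window=[33, 25] (not full yet)
step 3: append 31 -> window=[33, 25, 31] (not full yet)
step 4: append 10 -> window=[33, 25, 31, 10] (not full yet)
step 5: append 40 -> window=[33, 25, 31, 10, 40] -> max=40
step 6: append 23 -> window=[25, 31, 10, 40, 23] -> max=40
step 7: append 13 -> window=[31, 10, 40, 23, 13] -> max=40
step 8: append 5 -> window=[10, 40, 23, 13, 5] -> max=40
step 9: append 34 -> window=[40, 23, 13, 5, 34] -> max=40
step 10: append 27 -> window=[23, 13, 5, 34, 27] -> max=34
step 11: append 4 -> window=[13, 5, 34, 27, 4] -> max=34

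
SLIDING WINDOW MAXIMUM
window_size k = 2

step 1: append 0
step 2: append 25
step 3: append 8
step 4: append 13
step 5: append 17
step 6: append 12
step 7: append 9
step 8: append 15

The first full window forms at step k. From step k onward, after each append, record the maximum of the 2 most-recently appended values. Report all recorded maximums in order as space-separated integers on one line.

Answer: 25 25 13 17 17 12 15

Derivation:
step 1: append 0 -> window=[0] (not full yet)
step 2: append 25 -> window=[0, 25] -> max=25
step 3: append 8 -> window=[25, 8] -> max=25
step 4: append 13 -> window=[8, 13] -> max=13
step 5: append 17 -> window=[13, 17] -> max=17
step 6: append 12 -> window=[17, 12] -> max=17
step 7: append 9 -> window=[12, 9] -> max=12
step 8: append 15 -> window=[9, 15] -> max=15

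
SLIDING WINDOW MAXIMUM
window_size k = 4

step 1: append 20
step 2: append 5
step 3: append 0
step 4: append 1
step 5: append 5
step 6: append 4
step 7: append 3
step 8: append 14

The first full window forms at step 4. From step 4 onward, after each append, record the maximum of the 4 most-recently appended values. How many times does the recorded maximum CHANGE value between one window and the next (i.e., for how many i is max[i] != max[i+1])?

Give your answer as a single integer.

step 1: append 20 -> window=[20] (not full yet)
step 2: append 5 -> window=[20, 5] (not full yet)
step 3: append 0 -> window=[20, 5, 0] (not full yet)
step 4: append 1 -> window=[20, 5, 0, 1] -> max=20
step 5: append 5 -> window=[5, 0, 1, 5] -> max=5
step 6: append 4 -> window=[0, 1, 5, 4] -> max=5
step 7: append 3 -> window=[1, 5, 4, 3] -> max=5
step 8: append 14 -> window=[5, 4, 3, 14] -> max=14
Recorded maximums: 20 5 5 5 14
Changes between consecutive maximums: 2

Answer: 2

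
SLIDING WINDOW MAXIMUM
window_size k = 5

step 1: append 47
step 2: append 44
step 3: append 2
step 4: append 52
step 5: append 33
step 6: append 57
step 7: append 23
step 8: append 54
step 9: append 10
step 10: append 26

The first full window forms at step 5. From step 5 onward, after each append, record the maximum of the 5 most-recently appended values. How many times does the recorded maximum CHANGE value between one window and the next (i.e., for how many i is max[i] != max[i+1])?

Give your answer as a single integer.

step 1: append 47 -> window=[47] (not full yet)
step 2: append 44 -> window=[47, 44] (not full yet)
step 3: append 2 -> window=[47, 44, 2] (not full yet)
step 4: append 52 -> window=[47, 44, 2, 52] (not full yet)
step 5: append 33 -> window=[47, 44, 2, 52, 33] -> max=52
step 6: append 57 -> window=[44, 2, 52, 33, 57] -> max=57
step 7: append 23 -> window=[2, 52, 33, 57, 23] -> max=57
step 8: append 54 -> window=[52, 33, 57, 23, 54] -> max=57
step 9: append 10 -> window=[33, 57, 23, 54, 10] -> max=57
step 10: append 26 -> window=[57, 23, 54, 10, 26] -> max=57
Recorded maximums: 52 57 57 57 57 57
Changes between consecutive maximums: 1

Answer: 1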